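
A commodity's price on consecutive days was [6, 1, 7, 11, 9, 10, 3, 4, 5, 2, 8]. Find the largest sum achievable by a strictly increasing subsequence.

32

Let S[i] be the best sum of a strictly increasing subsequence ending at i:
i:      1  2  3  4  5  6  7  8  9 10 11
a[i]:   6  1  7 11  9 10  3  4  5  2  8
S:      6  1 13 24 22 32  4  8 13  3 21
Maximum is 32 (e.g. 6 + 7 + 9 + 10).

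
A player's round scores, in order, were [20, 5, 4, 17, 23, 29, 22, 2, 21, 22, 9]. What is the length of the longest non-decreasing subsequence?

Let dp[i] be the length of the longest such subsequence ending at index i:
i:      1  2  3  4  5  6  7  8  9 10 11
a[i]:  20  5  4 17 23 29 22  2 21 22  9
dp:     1  1  1  2  3  4  3  1  3  4  2
Maximum dp value is 4.

4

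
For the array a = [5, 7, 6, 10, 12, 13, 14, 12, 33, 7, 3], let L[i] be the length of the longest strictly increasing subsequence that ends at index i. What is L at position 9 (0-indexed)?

3

dp[i] = 1 + max{dp[j] : j<i, a[j]<a[i]} (or 1 if no such j):
i:      0  1  2  3  4  5  6  7  8  9 10
a[i]:   5  7  6 10 12 13 14 12 33  7  3
dp:     1  2  2  3  4  5  6  4  7  3  1
At index 9 the value is 3.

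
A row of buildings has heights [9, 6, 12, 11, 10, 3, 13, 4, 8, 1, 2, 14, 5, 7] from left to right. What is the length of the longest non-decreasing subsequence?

4

Track the smallest tail for each achievable length (allowing ties):
9 → extends → [9]
6 → replaces 9 → [6]
12 → extends → [6, 12]
11 → replaces 12 → [6, 11]
10 → replaces 11 → [6, 10]
3 → replaces 6 → [3, 10]
13 → extends → [3, 10, 13]
4 → replaces 10 → [3, 4, 13]
8 → replaces 13 → [3, 4, 8]
1 → replaces 3 → [1, 4, 8]
2 → replaces 4 → [1, 2, 8]
14 → extends → [1, 2, 8, 14]
5 → replaces 8 → [1, 2, 5, 14]
7 → replaces 14 → [1, 2, 5, 7]
Four tails, so the longest non-decreasing subsequence has length 4 (e.g. 9, 12, 13, 14).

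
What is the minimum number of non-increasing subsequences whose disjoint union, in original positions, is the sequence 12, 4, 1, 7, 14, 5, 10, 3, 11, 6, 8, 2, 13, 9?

Place each on the leftmost legal pile:
12 → new pile 1 (tops now [12])
4 → pile 1 (tops now [4])
1 → pile 1 (tops now [1])
7 → new pile 2 (tops now [1, 7])
14 → new pile 3 (tops now [1, 7, 14])
5 → pile 2 (tops now [1, 5, 14])
10 → pile 3 (tops now [1, 5, 10])
3 → pile 2 (tops now [1, 3, 10])
11 → new pile 4 (tops now [1, 3, 10, 11])
6 → pile 3 (tops now [1, 3, 6, 11])
8 → pile 4 (tops now [1, 3, 6, 8])
2 → pile 2 (tops now [1, 2, 6, 8])
13 → new pile 5 (tops now [1, 2, 6, 8, 13])
9 → pile 5 (tops now [1, 2, 6, 8, 9])
Five piles.

5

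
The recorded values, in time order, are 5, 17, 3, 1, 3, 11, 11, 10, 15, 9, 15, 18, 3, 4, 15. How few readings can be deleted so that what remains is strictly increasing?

10

Fewest deletions = n − (longest strictly increasing subsequence).
Patience tails:
5 → extends → [5]
17 → extends → [5, 17]
3 → replaces 5 → [3, 17]
1 → replaces 3 → [1, 17]
3 → replaces 17 → [1, 3]
11 → extends → [1, 3, 11]
11 → already a tail → [1, 3, 11]
10 → replaces 11 → [1, 3, 10]
15 → extends → [1, 3, 10, 15]
9 → replaces 10 → [1, 3, 9, 15]
15 → already a tail → [1, 3, 9, 15]
18 → extends → [1, 3, 9, 15, 18]
3 → already a tail → [1, 3, 9, 15, 18]
4 → replaces 9 → [1, 3, 4, 15, 18]
15 → already a tail → [1, 3, 4, 15, 18]
Longest strictly increasing subsequence has length 5, so deletions = 15 − 5 = 10.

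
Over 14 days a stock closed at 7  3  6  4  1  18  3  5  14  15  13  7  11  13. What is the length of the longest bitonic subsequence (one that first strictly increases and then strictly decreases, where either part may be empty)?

inc[i] = longest strictly increasing subsequence ending at i; dec[i] = longest strictly decreasing subsequence starting at i:
i:      1  2  3  4  5  6  7  8  9 10 11 12 13 14
a[i]:   7  3  6  4  1 18  3  5 14 15 13  7 11 13
inc:    1  1  2  2  1  3  2  3  4  5  4  4  5  6
dec:    4  2  3  2  1  4  1  1  3  3  2  1  1  1
Best peak at i=10 (value 15): inc=5, dec=3, length 5+3−1 = 7.

7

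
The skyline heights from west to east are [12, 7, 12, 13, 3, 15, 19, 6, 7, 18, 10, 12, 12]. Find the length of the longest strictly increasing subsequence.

Let dp[i] be the length of the longest such subsequence ending at index i:
i:      1  2  3  4  5  6  7  8  9 10 11 12 13
a[i]:  12  7 12 13  3 15 19  6  7 18 10 12 12
dp:     1  1  2  3  1  4  5  2  3  5  4  5  5
Maximum dp value is 5.

5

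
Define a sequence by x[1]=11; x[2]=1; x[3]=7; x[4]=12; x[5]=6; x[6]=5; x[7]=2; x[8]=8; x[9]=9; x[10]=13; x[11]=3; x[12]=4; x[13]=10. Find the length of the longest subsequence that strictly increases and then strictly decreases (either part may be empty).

6

inc[i] = longest strictly increasing subsequence ending at i; dec[i] = longest strictly decreasing subsequence starting at i:
i:      1  2  3  4  5  6  7  8  9 10 11 12 13
x[i]:  11  1  7 12  6  5  2  8  9 13  3  4 10
inc:    1  1  2  3  2  2  2  3  4  5  3  4  5
dec:    5  1  4  4  3  2  1  2  2  2  1  1  1
Best peak at i=4 (value 12): inc=3, dec=4, length 3+4−1 = 6.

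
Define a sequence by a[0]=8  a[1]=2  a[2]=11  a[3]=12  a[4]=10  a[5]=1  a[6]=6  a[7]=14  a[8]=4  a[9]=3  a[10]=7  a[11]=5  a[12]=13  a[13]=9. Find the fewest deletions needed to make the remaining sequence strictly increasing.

10

Fewest deletions = n − (longest strictly increasing subsequence).
i:      0  1  2  3  4  5  6  7  8  9 10 11 12 13
a[i]:   8  2 11 12 10  1  6 14  4  3  7  5 13  9
dp:     1  1  2  3  2  1  2  4  2  2  3  3  4  4
max dp = 4, so deletions = 14 − 4 = 10.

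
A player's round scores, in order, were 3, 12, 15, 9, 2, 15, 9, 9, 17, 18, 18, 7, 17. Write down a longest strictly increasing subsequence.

3, 12, 15, 17, 18

Patience tails give the LIS length; then backtrack through the dp parents:
3 → extends → [3]
12 → extends → [3, 12]
15 → extends → [3, 12, 15]
9 → replaces 12 → [3, 9, 15]
2 → replaces 3 → [2, 9, 15]
15 → already a tail → [2, 9, 15]
9 → already a tail → [2, 9, 15]
9 → already a tail → [2, 9, 15]
17 → extends → [2, 9, 15, 17]
18 → extends → [2, 9, 15, 17, 18]
18 → already a tail → [2, 9, 15, 17, 18]
7 → replaces 9 → [2, 7, 15, 17, 18]
17 → already a tail → [2, 7, 15, 17, 18]
Length 5; one witness is 3, 12, 15, 17, 18.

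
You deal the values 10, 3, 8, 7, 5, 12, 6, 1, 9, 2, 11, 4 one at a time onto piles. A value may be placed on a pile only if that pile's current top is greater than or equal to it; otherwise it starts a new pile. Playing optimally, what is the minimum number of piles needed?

Place each on the leftmost legal pile:
10 → new pile 1 (tops now [10])
3 → pile 1 (tops now [3])
8 → new pile 2 (tops now [3, 8])
7 → pile 2 (tops now [3, 7])
5 → pile 2 (tops now [3, 5])
12 → new pile 3 (tops now [3, 5, 12])
6 → pile 3 (tops now [3, 5, 6])
1 → pile 1 (tops now [1, 5, 6])
9 → new pile 4 (tops now [1, 5, 6, 9])
2 → pile 2 (tops now [1, 2, 6, 9])
11 → new pile 5 (tops now [1, 2, 6, 9, 11])
4 → pile 3 (tops now [1, 2, 4, 9, 11])
Five piles.

5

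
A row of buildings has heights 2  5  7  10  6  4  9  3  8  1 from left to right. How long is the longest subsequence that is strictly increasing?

4

Let dp[i] be the length of the longest such subsequence ending at index i:
i:      1  2  3  4  5  6  7  8  9 10
a[i]:   2  5  7 10  6  4  9  3  8  1
dp:     1  2  3  4  3  2  4  2  4  1
Maximum dp value is 4.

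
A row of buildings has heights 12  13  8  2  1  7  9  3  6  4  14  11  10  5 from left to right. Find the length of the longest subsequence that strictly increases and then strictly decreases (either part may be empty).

inc[i] = longest strictly increasing subsequence ending at i; dec[i] = longest strictly decreasing subsequence starting at i:
i:      1  2  3  4  5  6  7  8  9 10 11 12 13 14
a[i]:  12 13  8  2  1  7  9  3  6  4 14 11 10  5
inc:    1  2  1  1  1  2  3  2  3  3  4  4  4  4
dec:    5  5  4  2  1  3  3  1  2  1  4  3  2  1
Best peak at i=11 (value 14): inc=4, dec=4, length 4+4−1 = 7.

7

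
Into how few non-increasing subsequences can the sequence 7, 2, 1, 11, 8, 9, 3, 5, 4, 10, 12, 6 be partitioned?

The minimum number of non-increasing subsequences covering a sequence equals the length of its longest strictly increasing subsequence.
LIS length is 5 (e.g. 7, 8, 9, 10, 12), so 5 piles are needed.

5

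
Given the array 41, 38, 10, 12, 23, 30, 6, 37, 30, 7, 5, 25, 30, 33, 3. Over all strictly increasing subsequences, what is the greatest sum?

Let S[i] be the best sum of a strictly increasing subsequence ending at i:
i:       1   2   3   4   5   6   7   8   9  10  11  12  13  14  15
a[i]:   41  38  10  12  23  30   6  37  30   7   5  25  30  33   3
S:      41  38  10  22  45  75   6 112  75  13   5  70 100 133   3
Maximum is 133 (e.g. 10 + 12 + 23 + 25 + 30 + 33).

133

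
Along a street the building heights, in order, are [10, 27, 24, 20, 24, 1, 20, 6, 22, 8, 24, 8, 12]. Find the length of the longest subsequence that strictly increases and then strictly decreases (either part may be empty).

inc[i] = longest strictly increasing subsequence ending at i; dec[i] = longest strictly decreasing subsequence starting at i:
i:      1  2  3  4  5  6  7  8  9 10 11 12 13
a[i]:  10 27 24 20 24  1 20  6 22  8 24  8 12
inc:    1  2  2  2  3  1  2  2  3  3  4  3  4
dec:    2  4  3  2  3  1  2  1  2  1  2  1  1
Best peak at i=2 (value 27): inc=2, dec=4, length 2+4−1 = 5.

5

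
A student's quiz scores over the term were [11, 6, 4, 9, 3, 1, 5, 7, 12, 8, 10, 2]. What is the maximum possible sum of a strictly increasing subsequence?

34

Let S[i] be the best sum of a strictly increasing subsequence ending at i:
i:      1  2  3  4  5  6  7  8  9 10 11 12
a[i]:  11  6  4  9  3  1  5  7 12  8 10  2
S:     11  6  4 15  3  1  9 16 28 24 34  3
Maximum is 34 (e.g. 4 + 5 + 7 + 8 + 10).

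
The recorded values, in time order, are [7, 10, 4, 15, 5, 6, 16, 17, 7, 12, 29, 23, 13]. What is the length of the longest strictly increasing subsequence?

6

Let dp[i] be the length of the longest such subsequence ending at index i:
i:      1  2  3  4  5  6  7  8  9 10 11 12 13
a[i]:   7 10  4 15  5  6 16 17  7 12 29 23 13
dp:     1  2  1  3  2  3  4  5  4  5  6  6  6
Maximum dp value is 6.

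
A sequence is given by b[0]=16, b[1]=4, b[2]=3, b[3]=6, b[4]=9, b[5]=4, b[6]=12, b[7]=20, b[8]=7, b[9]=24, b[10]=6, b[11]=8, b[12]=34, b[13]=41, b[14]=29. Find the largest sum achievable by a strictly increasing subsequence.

Let S[i] be the best sum of a strictly increasing subsequence ending at i:
i:       0   1   2   3   4   5   6   7   8   9  10  11  12  13  14
b[i]:   16   4   3   6   9   4  12  20   7  24   6   8  34  41  29
S:      16   4   3  10  19   7  31  51  17  75  13  25 109 150 104
Maximum is 150 (e.g. 4 + 6 + 9 + 12 + 20 + 24 + 34 + 41).

150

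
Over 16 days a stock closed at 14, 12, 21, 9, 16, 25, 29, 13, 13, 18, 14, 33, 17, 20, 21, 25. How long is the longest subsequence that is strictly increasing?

7

Let dp[i] be the length of the longest such subsequence ending at index i:
i:      1  2  3  4  5  6  7  8  9 10 11 12 13 14 15 16
a[i]:  14 12 21  9 16 25 29 13 13 18 14 33 17 20 21 25
dp:     1  1  2  1  2  3  4  2  2  3  3  5  4  5  6  7
Maximum dp value is 7.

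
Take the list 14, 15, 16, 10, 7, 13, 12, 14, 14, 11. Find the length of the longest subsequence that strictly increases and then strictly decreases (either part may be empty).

6

inc[i] = longest strictly increasing subsequence ending at i; dec[i] = longest strictly decreasing subsequence starting at i:
i:      1  2  3  4  5  6  7  8  9 10
a[i]:  14 15 16 10  7 13 12 14 14 11
inc:    1  2  3  1  1  2  2  3  3  2
dec:    4  4  4  2  1  3  2  2  2  1
Best peak at i=3 (value 16): inc=3, dec=4, length 3+4−1 = 6.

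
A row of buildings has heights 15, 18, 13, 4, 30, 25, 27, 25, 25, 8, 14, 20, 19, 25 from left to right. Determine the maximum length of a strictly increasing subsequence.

Let dp[i] be the length of the longest such subsequence ending at index i:
i:      1  2  3  4  5  6  7  8  9 10 11 12 13 14
a[i]:  15 18 13  4 30 25 27 25 25  8 14 20 19 25
dp:     1  2  1  1  3  3  4  3  3  2  3  4  4  5
Maximum dp value is 5.

5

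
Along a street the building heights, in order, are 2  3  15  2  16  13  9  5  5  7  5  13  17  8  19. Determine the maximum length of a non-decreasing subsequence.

Track the smallest tail for each achievable length (allowing ties):
2 → extends → [2]
3 → extends → [2, 3]
15 → extends → [2, 3, 15]
2 → replaces 3 → [2, 2, 15]
16 → extends → [2, 2, 15, 16]
13 → replaces 15 → [2, 2, 13, 16]
9 → replaces 13 → [2, 2, 9, 16]
5 → replaces 9 → [2, 2, 5, 16]
5 → replaces 16 → [2, 2, 5, 5]
7 → extends → [2, 2, 5, 5, 7]
5 → replaces 7 → [2, 2, 5, 5, 5]
13 → extends → [2, 2, 5, 5, 5, 13]
17 → extends → [2, 2, 5, 5, 5, 13, 17]
8 → replaces 13 → [2, 2, 5, 5, 5, 8, 17]
19 → extends → [2, 2, 5, 5, 5, 8, 17, 19]
Eight tails, so the longest non-decreasing subsequence has length 8 (e.g. 2, 3, 5, 5, 7, 13, 17, 19).

8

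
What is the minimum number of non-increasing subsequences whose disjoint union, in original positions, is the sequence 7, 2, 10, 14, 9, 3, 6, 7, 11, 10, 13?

6

The minimum number of non-increasing subsequences covering a sequence equals the length of its longest strictly increasing subsequence.
LIS length is 6 (e.g. 2, 3, 6, 7, 11, 13), so 6 piles are needed.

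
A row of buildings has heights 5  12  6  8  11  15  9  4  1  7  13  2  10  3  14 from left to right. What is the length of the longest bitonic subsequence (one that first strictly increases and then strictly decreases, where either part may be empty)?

inc[i] = longest strictly increasing subsequence ending at i; dec[i] = longest strictly decreasing subsequence starting at i:
i:      1  2  3  4  5  6  7  8  9 10 11 12 13 14 15
a[i]:   5 12  6  8 11 15  9  4  1  7 13  2 10  3 14
inc:    1  2  2  3  4  5  4  1  1  3  5  2  5  3  6
dec:    3  5  3  3  4  4  3  2  1  2  3  1  2  1  1
Best peak at i=6 (value 15): inc=5, dec=4, length 5+4−1 = 8.

8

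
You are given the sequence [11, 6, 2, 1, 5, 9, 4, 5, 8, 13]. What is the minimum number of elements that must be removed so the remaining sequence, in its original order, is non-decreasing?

5

Fewest deletions = n − (longest non-decreasing subsequence).
i:      1  2  3  4  5  6  7  8  9 10
a[i]:  11  6  2  1  5  9  4  5  8 13
dp:     1  1  1  1  2  3  2  3  4  5
max dp = 5, so deletions = 10 − 5 = 5.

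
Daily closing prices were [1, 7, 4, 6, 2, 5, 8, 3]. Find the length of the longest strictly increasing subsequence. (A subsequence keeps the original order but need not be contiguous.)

4

Let dp[i] be the length of the longest such subsequence ending at index i:
i:     1 2 3 4 5 6 7 8
a[i]:  1 7 4 6 2 5 8 3
dp:    1 2 2 3 2 3 4 3
Maximum dp value is 4.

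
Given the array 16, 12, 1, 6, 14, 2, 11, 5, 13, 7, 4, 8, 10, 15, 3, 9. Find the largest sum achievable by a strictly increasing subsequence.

Let S[i] be the best sum of a strictly increasing subsequence ending at i:
i:      1  2  3  4  5  6  7  8  9 10 11 12 13 14 15 16
a[i]:  16 12  1  6 14  2 11  5 13  7  4  8 10 15  3  9
S:     16 12  1  7 26  3 18  8 31 15  7 23 33 48  6 32
Maximum is 48 (e.g. 1 + 2 + 5 + 7 + 8 + 10 + 15).

48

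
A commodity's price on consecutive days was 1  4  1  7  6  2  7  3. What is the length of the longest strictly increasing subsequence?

4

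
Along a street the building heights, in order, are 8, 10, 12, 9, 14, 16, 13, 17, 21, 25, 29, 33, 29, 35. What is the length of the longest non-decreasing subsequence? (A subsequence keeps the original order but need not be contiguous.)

11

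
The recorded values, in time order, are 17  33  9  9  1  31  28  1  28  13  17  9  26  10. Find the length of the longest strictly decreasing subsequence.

Negate each value so 'decreasing' becomes 'increasing', then run patience tails on the negated sequence:
-17 → extends → [-17]
-33 → replaces -17 → [-33]
-9 → extends → [-33, -9]
-9 → already a tail → [-33, -9]
-1 → extends → [-33, -9, -1]
-31 → replaces -9 → [-33, -31, -1]
-28 → replaces -1 → [-33, -31, -28]
-1 → extends → [-33, -31, -28, -1]
-28 → already a tail → [-33, -31, -28, -1]
-13 → replaces -1 → [-33, -31, -28, -13]
-17 → replaces -13 → [-33, -31, -28, -17]
-9 → extends → [-33, -31, -28, -17, -9]
-26 → replaces -17 → [-33, -31, -28, -26, -9]
-10 → replaces -9 → [-33, -31, -28, -26, -10]
Five tails, so the longest strictly decreasing subsequence of the original has length 5.

5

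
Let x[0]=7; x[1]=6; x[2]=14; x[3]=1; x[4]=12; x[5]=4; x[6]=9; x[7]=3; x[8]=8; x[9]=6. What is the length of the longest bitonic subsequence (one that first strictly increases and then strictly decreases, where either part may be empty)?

inc[i] = longest strictly increasing subsequence ending at i; dec[i] = longest strictly decreasing subsequence starting at i:
i:      0  1  2  3  4  5  6  7  8  9
x[i]:   7  6 14  1 12  4  9  3  8  6
inc:    1  1  2  1  2  2  3  2  3  3
dec:    4  3  5  1  4  2  3  1  2  1
Best peak at i=2 (value 14): inc=2, dec=5, length 2+5−1 = 6.

6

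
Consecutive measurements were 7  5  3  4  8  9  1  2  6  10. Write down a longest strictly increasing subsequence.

Patience tails give the LIS length; then backtrack through the dp parents:
7 → extends → [7]
5 → replaces 7 → [5]
3 → replaces 5 → [3]
4 → extends → [3, 4]
8 → extends → [3, 4, 8]
9 → extends → [3, 4, 8, 9]
1 → replaces 3 → [1, 4, 8, 9]
2 → replaces 4 → [1, 2, 8, 9]
6 → replaces 8 → [1, 2, 6, 9]
10 → extends → [1, 2, 6, 9, 10]
Length 5; one witness is 3, 4, 8, 9, 10.

3, 4, 8, 9, 10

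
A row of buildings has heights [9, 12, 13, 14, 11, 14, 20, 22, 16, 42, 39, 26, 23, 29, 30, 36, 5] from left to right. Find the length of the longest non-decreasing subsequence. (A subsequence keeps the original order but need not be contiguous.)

Let dp[i] be the length of the longest such subsequence ending at index i:
i:      1  2  3  4  5  6  7  8  9 10 11 12 13 14 15 16 17
a[i]:   9 12 13 14 11 14 20 22 16 42 39 26 23 29 30 36  5
dp:     1  2  3  4  2  5  6  7  6  8  8  8  8  9 10 11  1
Maximum dp value is 11.

11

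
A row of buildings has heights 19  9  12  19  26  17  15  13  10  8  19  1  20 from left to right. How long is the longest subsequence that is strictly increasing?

5

Track the smallest tail for each achievable length (strict):
19 → extends → [19]
9 → replaces 19 → [9]
12 → extends → [9, 12]
19 → extends → [9, 12, 19]
26 → extends → [9, 12, 19, 26]
17 → replaces 19 → [9, 12, 17, 26]
15 → replaces 17 → [9, 12, 15, 26]
13 → replaces 15 → [9, 12, 13, 26]
10 → replaces 12 → [9, 10, 13, 26]
8 → replaces 9 → [8, 10, 13, 26]
19 → replaces 26 → [8, 10, 13, 19]
1 → replaces 8 → [1, 10, 13, 19]
20 → extends → [1, 10, 13, 19, 20]
Five tails, so the longest strictly increasing subsequence has length 5 (e.g. 9, 12, 17, 19, 20).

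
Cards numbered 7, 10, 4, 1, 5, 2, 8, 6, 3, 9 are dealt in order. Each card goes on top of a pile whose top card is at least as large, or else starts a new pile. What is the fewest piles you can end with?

The minimum number of non-increasing subsequences covering a sequence equals the length of its longest strictly increasing subsequence.
LIS length is 4 (e.g. 4, 5, 8, 9), so 4 piles are needed.

4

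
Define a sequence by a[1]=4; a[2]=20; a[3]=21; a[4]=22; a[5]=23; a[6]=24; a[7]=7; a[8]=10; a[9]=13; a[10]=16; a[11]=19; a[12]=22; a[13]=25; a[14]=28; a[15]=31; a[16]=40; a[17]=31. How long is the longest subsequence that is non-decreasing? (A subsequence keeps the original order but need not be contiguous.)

Track the smallest tail for each achievable length (allowing ties):
4 → extends → [4]
20 → extends → [4, 20]
21 → extends → [4, 20, 21]
22 → extends → [4, 20, 21, 22]
23 → extends → [4, 20, 21, 22, 23]
24 → extends → [4, 20, 21, 22, 23, 24]
7 → replaces 20 → [4, 7, 21, 22, 23, 24]
10 → replaces 21 → [4, 7, 10, 22, 23, 24]
13 → replaces 22 → [4, 7, 10, 13, 23, 24]
16 → replaces 23 → [4, 7, 10, 13, 16, 24]
19 → replaces 24 → [4, 7, 10, 13, 16, 19]
22 → extends → [4, 7, 10, 13, 16, 19, 22]
25 → extends → [4, 7, 10, 13, 16, 19, 22, 25]
28 → extends → [4, 7, 10, 13, 16, 19, 22, 25, 28]
31 → extends → [4, 7, 10, 13, 16, 19, 22, 25, 28, 31]
40 → extends → [4, 7, 10, 13, 16, 19, 22, 25, 28, 31, 40]
31 → replaces 40 → [4, 7, 10, 13, 16, 19, 22, 25, 28, 31, 31]
Eleven tails, so the longest non-decreasing subsequence has length 11 (e.g. 4, 7, 10, 13, 16, 19, 22, 25, 28, 31, 40).

11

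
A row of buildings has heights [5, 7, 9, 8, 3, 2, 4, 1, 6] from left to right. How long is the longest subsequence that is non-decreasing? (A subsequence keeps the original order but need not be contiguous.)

3

Let dp[i] be the length of the longest such subsequence ending at index i:
i:     1 2 3 4 5 6 7 8 9
a[i]:  5 7 9 8 3 2 4 1 6
dp:    1 2 3 3 1 1 2 1 3
Maximum dp value is 3.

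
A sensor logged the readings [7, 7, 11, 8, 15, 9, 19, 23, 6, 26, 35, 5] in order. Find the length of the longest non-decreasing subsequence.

8

Track the smallest tail for each achievable length (allowing ties):
7 → extends → [7]
7 → extends → [7, 7]
11 → extends → [7, 7, 11]
8 → replaces 11 → [7, 7, 8]
15 → extends → [7, 7, 8, 15]
9 → replaces 15 → [7, 7, 8, 9]
19 → extends → [7, 7, 8, 9, 19]
23 → extends → [7, 7, 8, 9, 19, 23]
6 → replaces 7 → [6, 7, 8, 9, 19, 23]
26 → extends → [6, 7, 8, 9, 19, 23, 26]
35 → extends → [6, 7, 8, 9, 19, 23, 26, 35]
5 → replaces 6 → [5, 7, 8, 9, 19, 23, 26, 35]
Eight tails, so the longest non-decreasing subsequence has length 8 (e.g. 7, 7, 11, 15, 19, 23, 26, 35).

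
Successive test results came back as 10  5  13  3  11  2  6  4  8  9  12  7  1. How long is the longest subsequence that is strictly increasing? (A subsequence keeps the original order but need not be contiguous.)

Let dp[i] be the length of the longest such subsequence ending at index i:
i:      1  2  3  4  5  6  7  8  9 10 11 12 13
a[i]:  10  5 13  3 11  2  6  4  8  9 12  7  1
dp:     1  1  2  1  2  1  2  2  3  4  5  3  1
Maximum dp value is 5.

5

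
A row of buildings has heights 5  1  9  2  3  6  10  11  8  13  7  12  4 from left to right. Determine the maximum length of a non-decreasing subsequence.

7

Let dp[i] be the length of the longest such subsequence ending at index i:
i:      1  2  3  4  5  6  7  8  9 10 11 12 13
a[i]:   5  1  9  2  3  6 10 11  8 13  7 12  4
dp:     1  1  2  2  3  4  5  6  5  7  5  7  4
Maximum dp value is 7.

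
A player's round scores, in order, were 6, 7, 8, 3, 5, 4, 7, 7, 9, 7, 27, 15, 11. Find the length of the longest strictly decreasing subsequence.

Negate each value so 'decreasing' becomes 'increasing', then run patience tails on the negated sequence:
-6 → extends → [-6]
-7 → replaces -6 → [-7]
-8 → replaces -7 → [-8]
-3 → extends → [-8, -3]
-5 → replaces -3 → [-8, -5]
-4 → extends → [-8, -5, -4]
-7 → replaces -5 → [-8, -7, -4]
-7 → already a tail → [-8, -7, -4]
-9 → replaces -8 → [-9, -7, -4]
-7 → already a tail → [-9, -7, -4]
-27 → replaces -9 → [-27, -7, -4]
-15 → replaces -7 → [-27, -15, -4]
-11 → replaces -4 → [-27, -15, -11]
Three tails, so the longest strictly decreasing subsequence of the original has length 3.

3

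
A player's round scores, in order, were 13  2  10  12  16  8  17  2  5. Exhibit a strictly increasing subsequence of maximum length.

Patience tails give the LIS length; then backtrack through the dp parents:
13 → extends → [13]
2 → replaces 13 → [2]
10 → extends → [2, 10]
12 → extends → [2, 10, 12]
16 → extends → [2, 10, 12, 16]
8 → replaces 10 → [2, 8, 12, 16]
17 → extends → [2, 8, 12, 16, 17]
2 → already a tail → [2, 8, 12, 16, 17]
5 → replaces 8 → [2, 5, 12, 16, 17]
Length 5; one witness is 2, 10, 12, 16, 17.

2, 10, 12, 16, 17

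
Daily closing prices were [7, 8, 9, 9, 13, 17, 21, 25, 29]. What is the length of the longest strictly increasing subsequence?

8

Let dp[i] be the length of the longest such subsequence ending at index i:
i:      1  2  3  4  5  6  7  8  9
a[i]:   7  8  9  9 13 17 21 25 29
dp:     1  2  3  3  4  5  6  7  8
Maximum dp value is 8.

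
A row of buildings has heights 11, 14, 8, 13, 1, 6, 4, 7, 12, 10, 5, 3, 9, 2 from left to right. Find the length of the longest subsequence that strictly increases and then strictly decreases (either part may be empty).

inc[i] = longest strictly increasing subsequence ending at i; dec[i] = longest strictly decreasing subsequence starting at i:
i:      1  2  3  4  5  6  7  8  9 10 11 12 13 14
a[i]:  11 14  8 13  1  6  4  7 12 10  5  3  9  2
inc:    1  2  1  2  1  2  2  3  4  4  3  2  4  2
dec:    6  7  5  6  1  4  3  4  5  4  3  2  2  1
Best peak at i=2 (value 14): inc=2, dec=7, length 2+7−1 = 8.

8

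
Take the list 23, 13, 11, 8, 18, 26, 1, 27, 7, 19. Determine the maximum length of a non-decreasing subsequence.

4

Track the smallest tail for each achievable length (allowing ties):
23 → extends → [23]
13 → replaces 23 → [13]
11 → replaces 13 → [11]
8 → replaces 11 → [8]
18 → extends → [8, 18]
26 → extends → [8, 18, 26]
1 → replaces 8 → [1, 18, 26]
27 → extends → [1, 18, 26, 27]
7 → replaces 18 → [1, 7, 26, 27]
19 → replaces 26 → [1, 7, 19, 27]
Four tails, so the longest non-decreasing subsequence has length 4 (e.g. 13, 18, 26, 27).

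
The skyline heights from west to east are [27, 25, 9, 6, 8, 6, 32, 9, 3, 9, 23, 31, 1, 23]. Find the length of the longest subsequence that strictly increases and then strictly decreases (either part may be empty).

7

inc[i] = longest strictly increasing subsequence ending at i; dec[i] = longest strictly decreasing subsequence starting at i:
i:      1  2  3  4  5  6  7  8  9 10 11 12 13 14
a[i]:  27 25  9  6  8  6 32  9  3  9 23 31  1 23
inc:    1  1  1  1  2  1  3  3  1  3  4  5  1  4
dec:    7  6  5  3  4  3  4  3  2  2  2  2  1  1
Best peak at i=1 (value 27): inc=1, dec=7, length 1+7−1 = 7.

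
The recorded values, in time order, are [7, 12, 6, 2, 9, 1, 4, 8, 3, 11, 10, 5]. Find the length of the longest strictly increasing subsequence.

Track the smallest tail for each achievable length (strict):
7 → extends → [7]
12 → extends → [7, 12]
6 → replaces 7 → [6, 12]
2 → replaces 6 → [2, 12]
9 → replaces 12 → [2, 9]
1 → replaces 2 → [1, 9]
4 → replaces 9 → [1, 4]
8 → extends → [1, 4, 8]
3 → replaces 4 → [1, 3, 8]
11 → extends → [1, 3, 8, 11]
10 → replaces 11 → [1, 3, 8, 10]
5 → replaces 8 → [1, 3, 5, 10]
Four tails, so the longest strictly increasing subsequence has length 4 (e.g. 2, 4, 8, 11).

4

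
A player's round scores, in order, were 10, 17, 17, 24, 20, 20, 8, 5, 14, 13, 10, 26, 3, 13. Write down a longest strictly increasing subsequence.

10, 17, 24, 26

Patience tails give the LIS length; then backtrack through the dp parents:
10 → extends → [10]
17 → extends → [10, 17]
17 → already a tail → [10, 17]
24 → extends → [10, 17, 24]
20 → replaces 24 → [10, 17, 20]
20 → already a tail → [10, 17, 20]
8 → replaces 10 → [8, 17, 20]
5 → replaces 8 → [5, 17, 20]
14 → replaces 17 → [5, 14, 20]
13 → replaces 14 → [5, 13, 20]
10 → replaces 13 → [5, 10, 20]
26 → extends → [5, 10, 20, 26]
3 → replaces 5 → [3, 10, 20, 26]
13 → replaces 20 → [3, 10, 13, 26]
Length 4; one witness is 10, 17, 24, 26.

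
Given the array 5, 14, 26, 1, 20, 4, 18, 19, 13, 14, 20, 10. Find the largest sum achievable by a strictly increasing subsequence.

Let S[i] be the best sum of a strictly increasing subsequence ending at i:
i:      1  2  3  4  5  6  7  8  9 10 11 12
a[i]:   5 14 26  1 20  4 18 19 13 14 20 10
S:      5 19 45  1 39  5 37 56 18 32 76 15
Maximum is 76 (e.g. 5 + 14 + 18 + 19 + 20).

76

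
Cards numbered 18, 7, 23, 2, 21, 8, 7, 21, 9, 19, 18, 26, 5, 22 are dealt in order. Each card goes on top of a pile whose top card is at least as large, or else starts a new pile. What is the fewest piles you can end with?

The minimum number of non-increasing subsequences covering a sequence equals the length of its longest strictly increasing subsequence.
LIS length is 5 (e.g. 7, 8, 9, 19, 26), so 5 piles are needed.

5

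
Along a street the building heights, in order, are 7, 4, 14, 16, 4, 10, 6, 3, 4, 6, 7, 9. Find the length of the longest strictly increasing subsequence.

Let dp[i] be the length of the longest such subsequence ending at index i:
i:      1  2  3  4  5  6  7  8  9 10 11 12
a[i]:   7  4 14 16  4 10  6  3  4  6  7  9
dp:     1  1  2  3  1  2  2  1  2  3  4  5
Maximum dp value is 5.

5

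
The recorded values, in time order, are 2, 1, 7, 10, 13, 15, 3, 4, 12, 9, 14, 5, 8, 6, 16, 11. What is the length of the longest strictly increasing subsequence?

Let dp[i] be the length of the longest such subsequence ending at index i:
i:      1  2  3  4  5  6  7  8  9 10 11 12 13 14 15 16
a[i]:   2  1  7 10 13 15  3  4 12  9 14  5  8  6 16 11
dp:     1  1  2  3  4  5  2  3  4  4  5  4  5  5  6  6
Maximum dp value is 6.

6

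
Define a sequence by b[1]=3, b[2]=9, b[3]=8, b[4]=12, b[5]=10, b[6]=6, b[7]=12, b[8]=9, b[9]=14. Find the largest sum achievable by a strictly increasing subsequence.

48

Let S[i] be the best sum of a strictly increasing subsequence ending at i:
i:      1  2  3  4  5  6  7  8  9
b[i]:   3  9  8 12 10  6 12  9 14
S:      3 12 11 24 22  9 34 20 48
Maximum is 48 (e.g. 3 + 9 + 10 + 12 + 14).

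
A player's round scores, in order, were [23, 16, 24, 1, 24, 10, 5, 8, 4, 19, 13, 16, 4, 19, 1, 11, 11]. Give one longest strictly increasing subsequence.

Patience tails give the LIS length; then backtrack through the dp parents:
23 → extends → [23]
16 → replaces 23 → [16]
24 → extends → [16, 24]
1 → replaces 16 → [1, 24]
24 → already a tail → [1, 24]
10 → replaces 24 → [1, 10]
5 → replaces 10 → [1, 5]
8 → extends → [1, 5, 8]
4 → replaces 5 → [1, 4, 8]
19 → extends → [1, 4, 8, 19]
13 → replaces 19 → [1, 4, 8, 13]
16 → extends → [1, 4, 8, 13, 16]
4 → already a tail → [1, 4, 8, 13, 16]
19 → extends → [1, 4, 8, 13, 16, 19]
1 → already a tail → [1, 4, 8, 13, 16, 19]
11 → replaces 13 → [1, 4, 8, 11, 16, 19]
11 → already a tail → [1, 4, 8, 11, 16, 19]
Length 6; one witness is 1, 5, 8, 13, 16, 19.

1, 5, 8, 13, 16, 19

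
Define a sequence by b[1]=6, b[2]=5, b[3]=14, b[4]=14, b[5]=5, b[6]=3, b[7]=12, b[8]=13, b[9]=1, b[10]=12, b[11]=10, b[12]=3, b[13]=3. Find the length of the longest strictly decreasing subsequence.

5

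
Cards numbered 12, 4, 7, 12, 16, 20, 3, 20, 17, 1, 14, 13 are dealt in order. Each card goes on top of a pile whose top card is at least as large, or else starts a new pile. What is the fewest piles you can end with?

5

The minimum number of non-increasing subsequences covering a sequence equals the length of its longest strictly increasing subsequence.
LIS length is 5 (e.g. 4, 7, 12, 16, 20), so 5 piles are needed.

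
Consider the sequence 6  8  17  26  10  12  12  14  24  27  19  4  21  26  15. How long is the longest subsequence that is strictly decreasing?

Negate each value so 'decreasing' becomes 'increasing', then run patience tails on the negated sequence:
-6 → extends → [-6]
-8 → replaces -6 → [-8]
-17 → replaces -8 → [-17]
-26 → replaces -17 → [-26]
-10 → extends → [-26, -10]
-12 → replaces -10 → [-26, -12]
-12 → already a tail → [-26, -12]
-14 → replaces -12 → [-26, -14]
-24 → replaces -14 → [-26, -24]
-27 → replaces -26 → [-27, -24]
-19 → extends → [-27, -24, -19]
-4 → extends → [-27, -24, -19, -4]
-21 → replaces -19 → [-27, -24, -21, -4]
-26 → replaces -24 → [-27, -26, -21, -4]
-15 → replaces -4 → [-27, -26, -21, -15]
Four tails, so the longest strictly decreasing subsequence of the original has length 4.

4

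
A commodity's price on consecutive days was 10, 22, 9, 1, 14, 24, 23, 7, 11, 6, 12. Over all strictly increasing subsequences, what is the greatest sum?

56

Let S[i] be the best sum of a strictly increasing subsequence ending at i:
i:      1  2  3  4  5  6  7  8  9 10 11
a[i]:  10 22  9  1 14 24 23  7 11  6 12
S:     10 32  9  1 24 56 55  8 21  7 33
Maximum is 56 (e.g. 10 + 22 + 24).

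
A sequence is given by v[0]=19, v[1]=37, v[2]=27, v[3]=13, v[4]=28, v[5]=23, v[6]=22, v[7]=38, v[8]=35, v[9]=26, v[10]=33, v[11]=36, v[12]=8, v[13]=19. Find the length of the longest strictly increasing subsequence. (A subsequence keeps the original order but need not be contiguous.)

5

Let dp[i] be the length of the longest such subsequence ending at index i:
i:      0  1  2  3  4  5  6  7  8  9 10 11 12 13
v[i]:  19 37 27 13 28 23 22 38 35 26 33 36  8 19
dp:     1  2  2  1  3  2  2  4  4  3  4  5  1  2
Maximum dp value is 5.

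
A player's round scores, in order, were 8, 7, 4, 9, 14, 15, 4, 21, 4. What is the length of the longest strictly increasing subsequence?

5

Let dp[i] be the length of the longest such subsequence ending at index i:
i:      1  2  3  4  5  6  7  8  9
a[i]:   8  7  4  9 14 15  4 21  4
dp:     1  1  1  2  3  4  1  5  1
Maximum dp value is 5.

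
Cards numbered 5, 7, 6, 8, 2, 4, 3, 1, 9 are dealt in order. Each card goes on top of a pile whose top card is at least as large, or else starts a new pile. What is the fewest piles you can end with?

The minimum number of non-increasing subsequences covering a sequence equals the length of its longest strictly increasing subsequence.
LIS length is 4 (e.g. 5, 7, 8, 9), so 4 piles are needed.

4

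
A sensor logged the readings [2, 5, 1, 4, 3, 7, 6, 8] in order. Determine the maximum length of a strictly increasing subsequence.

4

Let dp[i] be the length of the longest such subsequence ending at index i:
i:     1 2 3 4 5 6 7 8
a[i]:  2 5 1 4 3 7 6 8
dp:    1 2 1 2 2 3 3 4
Maximum dp value is 4.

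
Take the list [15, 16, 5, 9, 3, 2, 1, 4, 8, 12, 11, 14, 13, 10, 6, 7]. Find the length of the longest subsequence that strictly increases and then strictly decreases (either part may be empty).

inc[i] = longest strictly increasing subsequence ending at i; dec[i] = longest strictly decreasing subsequence starting at i:
i:      1  2  3  4  5  6  7  8  9 10 11 12 13 14 15 16
a[i]:  15 16  5  9  3  2  1  4  8 12 11 14 13 10  6  7
inc:    1  2  1  2  1  1  1  2  3  4  4  5  5  4  3  4
dec:    5  5  4  4  3  2  1  1  2  4  3  4  3  2  1  1
Best peak at i=12 (value 14): inc=5, dec=4, length 5+4−1 = 8.

8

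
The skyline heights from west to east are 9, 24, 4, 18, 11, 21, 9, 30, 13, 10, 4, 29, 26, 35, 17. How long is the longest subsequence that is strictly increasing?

5

Track the smallest tail for each achievable length (strict):
9 → extends → [9]
24 → extends → [9, 24]
4 → replaces 9 → [4, 24]
18 → replaces 24 → [4, 18]
11 → replaces 18 → [4, 11]
21 → extends → [4, 11, 21]
9 → replaces 11 → [4, 9, 21]
30 → extends → [4, 9, 21, 30]
13 → replaces 21 → [4, 9, 13, 30]
10 → replaces 13 → [4, 9, 10, 30]
4 → already a tail → [4, 9, 10, 30]
29 → replaces 30 → [4, 9, 10, 29]
26 → replaces 29 → [4, 9, 10, 26]
35 → extends → [4, 9, 10, 26, 35]
17 → replaces 26 → [4, 9, 10, 17, 35]
Five tails, so the longest strictly increasing subsequence has length 5 (e.g. 9, 18, 21, 30, 35).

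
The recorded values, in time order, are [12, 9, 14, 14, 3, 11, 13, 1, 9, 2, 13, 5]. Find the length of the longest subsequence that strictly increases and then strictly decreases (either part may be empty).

inc[i] = longest strictly increasing subsequence ending at i; dec[i] = longest strictly decreasing subsequence starting at i:
i:      1  2  3  4  5  6  7  8  9 10 11 12
a[i]:  12  9 14 14  3 11 13  1  9  2 13  5
inc:    1  1  2  2  1  2  3  1  2  2  3  3
dec:    4  3  4  4  2  3  3  1  2  1  2  1
Best peak at i=3 (value 14): inc=2, dec=4, length 2+4−1 = 5.

5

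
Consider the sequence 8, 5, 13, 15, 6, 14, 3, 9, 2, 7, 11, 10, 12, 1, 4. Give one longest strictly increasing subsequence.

Patience tails give the LIS length; then backtrack through the dp parents:
8 → extends → [8]
5 → replaces 8 → [5]
13 → extends → [5, 13]
15 → extends → [5, 13, 15]
6 → replaces 13 → [5, 6, 15]
14 → replaces 15 → [5, 6, 14]
3 → replaces 5 → [3, 6, 14]
9 → replaces 14 → [3, 6, 9]
2 → replaces 3 → [2, 6, 9]
7 → replaces 9 → [2, 6, 7]
11 → extends → [2, 6, 7, 11]
10 → replaces 11 → [2, 6, 7, 10]
12 → extends → [2, 6, 7, 10, 12]
1 → replaces 2 → [1, 6, 7, 10, 12]
4 → replaces 6 → [1, 4, 7, 10, 12]
Length 5; one witness is 5, 6, 9, 11, 12.

5, 6, 9, 11, 12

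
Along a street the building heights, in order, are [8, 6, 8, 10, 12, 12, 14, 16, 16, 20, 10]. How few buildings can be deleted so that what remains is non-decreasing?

Fewest deletions = n − (longest non-decreasing subsequence).
Patience tails:
8 → extends → [8]
6 → replaces 8 → [6]
8 → extends → [6, 8]
10 → extends → [6, 8, 10]
12 → extends → [6, 8, 10, 12]
12 → extends → [6, 8, 10, 12, 12]
14 → extends → [6, 8, 10, 12, 12, 14]
16 → extends → [6, 8, 10, 12, 12, 14, 16]
16 → extends → [6, 8, 10, 12, 12, 14, 16, 16]
20 → extends → [6, 8, 10, 12, 12, 14, 16, 16, 20]
10 → replaces 12 → [6, 8, 10, 10, 12, 14, 16, 16, 20]
Longest non-decreasing subsequence has length 9, so deletions = 11 − 9 = 2.

2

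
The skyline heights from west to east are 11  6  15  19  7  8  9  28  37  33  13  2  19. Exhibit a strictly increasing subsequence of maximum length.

6, 7, 8, 9, 28, 37

Patience tails give the LIS length; then backtrack through the dp parents:
11 → extends → [11]
6 → replaces 11 → [6]
15 → extends → [6, 15]
19 → extends → [6, 15, 19]
7 → replaces 15 → [6, 7, 19]
8 → replaces 19 → [6, 7, 8]
9 → extends → [6, 7, 8, 9]
28 → extends → [6, 7, 8, 9, 28]
37 → extends → [6, 7, 8, 9, 28, 37]
33 → replaces 37 → [6, 7, 8, 9, 28, 33]
13 → replaces 28 → [6, 7, 8, 9, 13, 33]
2 → replaces 6 → [2, 7, 8, 9, 13, 33]
19 → replaces 33 → [2, 7, 8, 9, 13, 19]
Length 6; one witness is 6, 7, 8, 9, 28, 37.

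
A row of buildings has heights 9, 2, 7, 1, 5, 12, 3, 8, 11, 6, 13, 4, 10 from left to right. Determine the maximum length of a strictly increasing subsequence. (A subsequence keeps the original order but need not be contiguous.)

5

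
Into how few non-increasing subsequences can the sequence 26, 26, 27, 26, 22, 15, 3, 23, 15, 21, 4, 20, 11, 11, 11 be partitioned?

Place each on the leftmost legal pile:
26 → new pile 1 (tops now [26])
26 → pile 1 (tops now [26])
27 → new pile 2 (tops now [26, 27])
26 → pile 1 (tops now [26, 27])
22 → pile 1 (tops now [22, 27])
15 → pile 1 (tops now [15, 27])
3 → pile 1 (tops now [3, 27])
23 → pile 2 (tops now [3, 23])
15 → pile 2 (tops now [3, 15])
21 → new pile 3 (tops now [3, 15, 21])
4 → pile 2 (tops now [3, 4, 21])
20 → pile 3 (tops now [3, 4, 20])
11 → pile 3 (tops now [3, 4, 11])
11 → pile 3 (tops now [3, 4, 11])
11 → pile 3 (tops now [3, 4, 11])
Three piles.

3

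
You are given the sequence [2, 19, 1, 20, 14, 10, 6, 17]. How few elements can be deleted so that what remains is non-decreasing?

Fewest deletions = n − (longest non-decreasing subsequence).
i:      1  2  3  4  5  6  7  8
a[i]:   2 19  1 20 14 10  6 17
dp:     1  2  1  3  2  2  2  3
max dp = 3, so deletions = 8 − 3 = 5.

5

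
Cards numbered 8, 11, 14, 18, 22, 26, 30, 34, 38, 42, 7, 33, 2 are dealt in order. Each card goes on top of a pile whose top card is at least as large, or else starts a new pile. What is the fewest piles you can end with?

10

Place each on the leftmost legal pile:
8 → new pile 1 (tops now [8])
11 → new pile 2 (tops now [8, 11])
14 → new pile 3 (tops now [8, 11, 14])
18 → new pile 4 (tops now [8, 11, 14, 18])
22 → new pile 5 (tops now [8, 11, 14, 18, 22])
26 → new pile 6 (tops now [8, 11, 14, 18, 22, 26])
30 → new pile 7 (tops now [8, 11, 14, 18, 22, 26, 30])
34 → new pile 8 (tops now [8, 11, 14, 18, 22, 26, 30, 34])
38 → new pile 9 (tops now [8, 11, 14, 18, 22, 26, 30, 34, 38])
42 → new pile 10 (tops now [8, 11, 14, 18, 22, 26, 30, 34, 38, 42])
7 → pile 1 (tops now [7, 11, 14, 18, 22, 26, 30, 34, 38, 42])
33 → pile 8 (tops now [7, 11, 14, 18, 22, 26, 30, 33, 38, 42])
2 → pile 1 (tops now [2, 11, 14, 18, 22, 26, 30, 33, 38, 42])
Ten piles.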